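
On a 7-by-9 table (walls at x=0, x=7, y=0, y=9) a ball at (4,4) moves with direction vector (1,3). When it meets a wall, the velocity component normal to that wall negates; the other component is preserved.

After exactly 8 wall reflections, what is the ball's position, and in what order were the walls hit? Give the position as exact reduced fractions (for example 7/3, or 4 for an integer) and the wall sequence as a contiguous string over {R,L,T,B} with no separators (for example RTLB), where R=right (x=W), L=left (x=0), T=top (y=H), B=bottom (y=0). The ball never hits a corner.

Final position: (20/3,0)
Wall sequence: TRBTLBTB

1. t=5/3 → T at (17/3,9); v=(1,-3)
2. t=4/3 → R at (7,5); v=(-1,-3)
3. t=5/3 → B at (16/3,0); v=(-1,3)
4. t=3 → T at (7/3,9); v=(-1,-3)
5. t=7/3 → L at (0,2); v=(1,-3)
6. t=2/3 → B at (2/3,0); v=(1,3)
7. t=3 → T at (11/3,9); v=(1,-3)
8. t=3 → B at (20/3,0); v=(1,3)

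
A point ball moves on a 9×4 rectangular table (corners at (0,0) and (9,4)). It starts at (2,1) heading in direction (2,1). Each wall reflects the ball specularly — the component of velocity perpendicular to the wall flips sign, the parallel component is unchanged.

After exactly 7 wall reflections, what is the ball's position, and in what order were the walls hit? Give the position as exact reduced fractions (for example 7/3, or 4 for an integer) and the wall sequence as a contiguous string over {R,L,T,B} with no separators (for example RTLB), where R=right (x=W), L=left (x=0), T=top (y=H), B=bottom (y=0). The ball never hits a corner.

Final position: (4,0)
Wall sequence: TRBLTRB

1. t=3 → T at (8,4); v=(2,-1)
2. t=1/2 → R at (9,7/2); v=(-2,-1)
3. t=7/2 → B at (2,0); v=(-2,1)
4. t=1 → L at (0,1); v=(2,1)
5. t=3 → T at (6,4); v=(2,-1)
6. t=3/2 → R at (9,5/2); v=(-2,-1)
7. t=5/2 → B at (4,0); v=(-2,1)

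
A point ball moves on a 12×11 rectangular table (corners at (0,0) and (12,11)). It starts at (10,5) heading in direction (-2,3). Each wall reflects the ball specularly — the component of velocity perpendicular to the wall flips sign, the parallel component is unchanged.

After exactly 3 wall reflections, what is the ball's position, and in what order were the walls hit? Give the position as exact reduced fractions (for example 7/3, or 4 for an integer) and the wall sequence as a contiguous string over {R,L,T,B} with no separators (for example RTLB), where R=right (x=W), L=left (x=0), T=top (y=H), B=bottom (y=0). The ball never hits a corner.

Final position: (4/3,0)
Wall sequence: TLB

1. t=2 → T at (6,11); v=(-2,-3)
2. t=3 → L at (0,2); v=(2,-3)
3. t=2/3 → B at (4/3,0); v=(2,3)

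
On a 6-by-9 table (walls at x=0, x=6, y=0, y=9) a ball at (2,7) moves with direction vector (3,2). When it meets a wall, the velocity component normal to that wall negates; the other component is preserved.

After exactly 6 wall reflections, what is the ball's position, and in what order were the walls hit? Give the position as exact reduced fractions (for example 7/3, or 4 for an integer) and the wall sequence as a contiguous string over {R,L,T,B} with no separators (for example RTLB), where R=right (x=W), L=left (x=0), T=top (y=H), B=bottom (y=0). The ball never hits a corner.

1. t=1 → T at (5,9); v=(3,-2)
2. t=1/3 → R at (6,25/3); v=(-3,-2)
3. t=2 → L at (0,13/3); v=(3,-2)
4. t=2 → R at (6,1/3); v=(-3,-2)
5. t=1/6 → B at (11/2,0); v=(-3,2)
6. t=11/6 → L at (0,11/3); v=(3,2)

Final position: (0,11/3)
Wall sequence: TRLRBL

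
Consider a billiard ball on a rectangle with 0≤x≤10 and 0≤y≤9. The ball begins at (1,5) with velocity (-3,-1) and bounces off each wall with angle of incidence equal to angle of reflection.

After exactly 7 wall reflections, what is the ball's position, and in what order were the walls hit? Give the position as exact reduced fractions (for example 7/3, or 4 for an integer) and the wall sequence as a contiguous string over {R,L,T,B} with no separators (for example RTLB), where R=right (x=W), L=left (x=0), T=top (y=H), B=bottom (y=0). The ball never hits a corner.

Final position: (1,9)
Wall sequence: LRBLRLT

1. t=1/3 → L at (0,14/3); v=(3,-1)
2. t=10/3 → R at (10,4/3); v=(-3,-1)
3. t=4/3 → B at (6,0); v=(-3,1)
4. t=2 → L at (0,2); v=(3,1)
5. t=10/3 → R at (10,16/3); v=(-3,1)
6. t=10/3 → L at (0,26/3); v=(3,1)
7. t=1/3 → T at (1,9); v=(3,-1)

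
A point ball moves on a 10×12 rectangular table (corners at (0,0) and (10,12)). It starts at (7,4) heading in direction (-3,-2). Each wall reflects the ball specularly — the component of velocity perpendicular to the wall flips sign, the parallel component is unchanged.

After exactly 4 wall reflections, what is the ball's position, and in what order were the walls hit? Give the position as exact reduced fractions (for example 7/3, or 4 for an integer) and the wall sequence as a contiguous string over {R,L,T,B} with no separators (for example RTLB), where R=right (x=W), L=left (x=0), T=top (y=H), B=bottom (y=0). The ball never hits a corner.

Final position: (3,12)
Wall sequence: BLRT

1. t=2 → B at (1,0); v=(-3,2)
2. t=1/3 → L at (0,2/3); v=(3,2)
3. t=10/3 → R at (10,22/3); v=(-3,2)
4. t=7/3 → T at (3,12); v=(-3,-2)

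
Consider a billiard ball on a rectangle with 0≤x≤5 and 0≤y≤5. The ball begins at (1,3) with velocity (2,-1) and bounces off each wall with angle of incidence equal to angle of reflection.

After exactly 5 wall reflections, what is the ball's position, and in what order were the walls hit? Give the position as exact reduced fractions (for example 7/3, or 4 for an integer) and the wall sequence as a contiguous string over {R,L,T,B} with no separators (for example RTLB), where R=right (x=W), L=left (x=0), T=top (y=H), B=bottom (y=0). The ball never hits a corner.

Final position: (3,5)
Wall sequence: RBLRT

1. t=2 → R at (5,1); v=(-2,-1)
2. t=1 → B at (3,0); v=(-2,1)
3. t=3/2 → L at (0,3/2); v=(2,1)
4. t=5/2 → R at (5,4); v=(-2,1)
5. t=1 → T at (3,5); v=(-2,-1)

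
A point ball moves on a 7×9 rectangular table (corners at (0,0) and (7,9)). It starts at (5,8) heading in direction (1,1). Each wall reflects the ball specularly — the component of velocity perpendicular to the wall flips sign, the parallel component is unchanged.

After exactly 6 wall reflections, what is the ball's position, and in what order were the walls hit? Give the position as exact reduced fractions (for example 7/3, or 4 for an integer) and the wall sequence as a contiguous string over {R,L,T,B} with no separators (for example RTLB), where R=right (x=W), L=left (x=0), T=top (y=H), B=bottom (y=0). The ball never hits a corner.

1. t=1 → T at (6,9); v=(1,-1)
2. t=1 → R at (7,8); v=(-1,-1)
3. t=7 → L at (0,1); v=(1,-1)
4. t=1 → B at (1,0); v=(1,1)
5. t=6 → R at (7,6); v=(-1,1)
6. t=3 → T at (4,9); v=(-1,-1)

Final position: (4,9)
Wall sequence: TRLBRT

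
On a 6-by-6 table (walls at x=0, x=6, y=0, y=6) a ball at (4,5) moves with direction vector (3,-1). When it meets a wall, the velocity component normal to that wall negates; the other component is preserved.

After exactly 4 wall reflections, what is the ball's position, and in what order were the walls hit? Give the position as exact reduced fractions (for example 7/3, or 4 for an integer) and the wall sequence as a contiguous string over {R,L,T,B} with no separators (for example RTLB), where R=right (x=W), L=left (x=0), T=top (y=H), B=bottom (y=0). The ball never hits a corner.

1. t=2/3 → R at (6,13/3); v=(-3,-1)
2. t=2 → L at (0,7/3); v=(3,-1)
3. t=2 → R at (6,1/3); v=(-3,-1)
4. t=1/3 → B at (5,0); v=(-3,1)

Final position: (5,0)
Wall sequence: RLRB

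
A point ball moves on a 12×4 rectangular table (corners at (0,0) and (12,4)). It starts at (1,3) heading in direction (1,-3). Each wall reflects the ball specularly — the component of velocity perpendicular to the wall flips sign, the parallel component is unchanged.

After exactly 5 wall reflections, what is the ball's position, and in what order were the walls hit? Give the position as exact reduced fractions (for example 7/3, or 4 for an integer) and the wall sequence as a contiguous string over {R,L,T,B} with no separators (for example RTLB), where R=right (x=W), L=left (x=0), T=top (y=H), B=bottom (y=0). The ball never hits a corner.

Final position: (22/3,0)
Wall sequence: BTBTB

1. t=1 → B at (2,0); v=(1,3)
2. t=4/3 → T at (10/3,4); v=(1,-3)
3. t=4/3 → B at (14/3,0); v=(1,3)
4. t=4/3 → T at (6,4); v=(1,-3)
5. t=4/3 → B at (22/3,0); v=(1,3)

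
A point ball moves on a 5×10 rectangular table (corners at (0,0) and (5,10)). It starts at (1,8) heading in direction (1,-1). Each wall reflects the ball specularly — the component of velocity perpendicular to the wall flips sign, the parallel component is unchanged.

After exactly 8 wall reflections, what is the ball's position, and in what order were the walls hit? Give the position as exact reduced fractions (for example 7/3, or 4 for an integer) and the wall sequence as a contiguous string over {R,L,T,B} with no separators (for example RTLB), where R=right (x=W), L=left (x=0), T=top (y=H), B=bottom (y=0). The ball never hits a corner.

1. t=4 → R at (5,4); v=(-1,-1)
2. t=4 → B at (1,0); v=(-1,1)
3. t=1 → L at (0,1); v=(1,1)
4. t=5 → R at (5,6); v=(-1,1)
5. t=4 → T at (1,10); v=(-1,-1)
6. t=1 → L at (0,9); v=(1,-1)
7. t=5 → R at (5,4); v=(-1,-1)
8. t=4 → B at (1,0); v=(-1,1)

Final position: (1,0)
Wall sequence: RBLRTLRB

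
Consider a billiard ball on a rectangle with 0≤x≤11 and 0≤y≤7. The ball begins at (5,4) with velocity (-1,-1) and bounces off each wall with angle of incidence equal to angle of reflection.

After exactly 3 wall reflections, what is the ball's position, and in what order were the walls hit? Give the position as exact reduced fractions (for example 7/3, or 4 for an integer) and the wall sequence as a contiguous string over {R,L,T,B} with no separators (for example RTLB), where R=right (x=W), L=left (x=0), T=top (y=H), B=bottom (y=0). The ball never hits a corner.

1. t=4 → B at (1,0); v=(-1,1)
2. t=1 → L at (0,1); v=(1,1)
3. t=6 → T at (6,7); v=(1,-1)

Final position: (6,7)
Wall sequence: BLT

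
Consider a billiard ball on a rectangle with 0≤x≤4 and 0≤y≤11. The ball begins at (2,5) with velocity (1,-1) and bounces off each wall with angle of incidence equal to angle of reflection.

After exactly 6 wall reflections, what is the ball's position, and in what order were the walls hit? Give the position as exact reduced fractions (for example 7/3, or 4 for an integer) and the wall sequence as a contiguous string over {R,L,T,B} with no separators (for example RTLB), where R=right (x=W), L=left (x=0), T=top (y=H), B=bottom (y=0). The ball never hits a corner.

Final position: (2,11)
Wall sequence: RBLRLT

1. t=2 → R at (4,3); v=(-1,-1)
2. t=3 → B at (1,0); v=(-1,1)
3. t=1 → L at (0,1); v=(1,1)
4. t=4 → R at (4,5); v=(-1,1)
5. t=4 → L at (0,9); v=(1,1)
6. t=2 → T at (2,11); v=(1,-1)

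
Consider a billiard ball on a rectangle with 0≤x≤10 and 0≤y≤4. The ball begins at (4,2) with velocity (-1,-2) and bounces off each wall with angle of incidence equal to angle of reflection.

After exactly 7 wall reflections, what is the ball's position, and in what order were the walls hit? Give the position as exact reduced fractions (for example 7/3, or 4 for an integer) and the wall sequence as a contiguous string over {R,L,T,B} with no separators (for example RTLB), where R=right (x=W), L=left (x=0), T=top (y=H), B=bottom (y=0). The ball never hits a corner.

Final position: (7,4)
Wall sequence: BTLBTBT

1. t=1 → B at (3,0); v=(-1,2)
2. t=2 → T at (1,4); v=(-1,-2)
3. t=1 → L at (0,2); v=(1,-2)
4. t=1 → B at (1,0); v=(1,2)
5. t=2 → T at (3,4); v=(1,-2)
6. t=2 → B at (5,0); v=(1,2)
7. t=2 → T at (7,4); v=(1,-2)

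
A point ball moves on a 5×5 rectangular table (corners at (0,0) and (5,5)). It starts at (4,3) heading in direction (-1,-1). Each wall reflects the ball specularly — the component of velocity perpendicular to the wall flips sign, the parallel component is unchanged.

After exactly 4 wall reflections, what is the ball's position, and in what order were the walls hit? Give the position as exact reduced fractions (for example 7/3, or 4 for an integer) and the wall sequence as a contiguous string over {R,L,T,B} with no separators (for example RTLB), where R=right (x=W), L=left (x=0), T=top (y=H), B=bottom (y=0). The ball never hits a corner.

1. t=3 → B at (1,0); v=(-1,1)
2. t=1 → L at (0,1); v=(1,1)
3. t=4 → T at (4,5); v=(1,-1)
4. t=1 → R at (5,4); v=(-1,-1)

Final position: (5,4)
Wall sequence: BLTR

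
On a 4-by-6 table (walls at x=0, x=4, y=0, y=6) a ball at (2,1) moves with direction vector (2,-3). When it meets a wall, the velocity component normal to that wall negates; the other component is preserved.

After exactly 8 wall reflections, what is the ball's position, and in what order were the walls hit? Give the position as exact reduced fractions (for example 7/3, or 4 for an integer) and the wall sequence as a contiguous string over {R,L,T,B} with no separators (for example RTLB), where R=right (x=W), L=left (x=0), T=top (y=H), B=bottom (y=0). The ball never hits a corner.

1. t=1/3 → B at (8/3,0); v=(2,3)
2. t=2/3 → R at (4,2); v=(-2,3)
3. t=4/3 → T at (4/3,6); v=(-2,-3)
4. t=2/3 → L at (0,4); v=(2,-3)
5. t=4/3 → B at (8/3,0); v=(2,3)
6. t=2/3 → R at (4,2); v=(-2,3)
7. t=4/3 → T at (4/3,6); v=(-2,-3)
8. t=2/3 → L at (0,4); v=(2,-3)

Final position: (0,4)
Wall sequence: BRTLBRTL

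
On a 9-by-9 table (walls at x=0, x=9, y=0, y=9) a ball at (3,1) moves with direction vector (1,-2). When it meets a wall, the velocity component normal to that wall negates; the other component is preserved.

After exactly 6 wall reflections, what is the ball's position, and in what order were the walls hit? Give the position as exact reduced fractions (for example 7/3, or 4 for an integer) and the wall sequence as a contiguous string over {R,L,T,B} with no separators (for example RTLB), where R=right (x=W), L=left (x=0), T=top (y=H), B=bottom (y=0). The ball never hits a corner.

Final position: (0,7)
Wall sequence: BTRBTL

1. t=1/2 → B at (7/2,0); v=(1,2)
2. t=9/2 → T at (8,9); v=(1,-2)
3. t=1 → R at (9,7); v=(-1,-2)
4. t=7/2 → B at (11/2,0); v=(-1,2)
5. t=9/2 → T at (1,9); v=(-1,-2)
6. t=1 → L at (0,7); v=(1,-2)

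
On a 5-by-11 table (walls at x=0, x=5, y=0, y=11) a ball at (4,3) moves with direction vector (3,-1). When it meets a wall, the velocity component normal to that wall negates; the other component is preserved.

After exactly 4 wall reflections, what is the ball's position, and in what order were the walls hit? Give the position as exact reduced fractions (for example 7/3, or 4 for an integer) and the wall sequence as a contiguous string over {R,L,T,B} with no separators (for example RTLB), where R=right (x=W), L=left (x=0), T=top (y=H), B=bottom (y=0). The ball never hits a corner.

Final position: (5,2/3)
Wall sequence: RLBR

1. t=1/3 → R at (5,8/3); v=(-3,-1)
2. t=5/3 → L at (0,1); v=(3,-1)
3. t=1 → B at (3,0); v=(3,1)
4. t=2/3 → R at (5,2/3); v=(-3,1)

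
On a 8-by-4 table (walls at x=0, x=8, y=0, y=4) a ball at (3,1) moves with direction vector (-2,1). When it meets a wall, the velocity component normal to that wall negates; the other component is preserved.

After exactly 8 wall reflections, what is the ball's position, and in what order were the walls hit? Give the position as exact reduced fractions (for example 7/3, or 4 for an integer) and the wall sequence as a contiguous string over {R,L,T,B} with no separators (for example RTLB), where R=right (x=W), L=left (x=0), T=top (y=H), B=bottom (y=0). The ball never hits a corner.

Final position: (5,0)
Wall sequence: LTRBLTRB

1. t=3/2 → L at (0,5/2); v=(2,1)
2. t=3/2 → T at (3,4); v=(2,-1)
3. t=5/2 → R at (8,3/2); v=(-2,-1)
4. t=3/2 → B at (5,0); v=(-2,1)
5. t=5/2 → L at (0,5/2); v=(2,1)
6. t=3/2 → T at (3,4); v=(2,-1)
7. t=5/2 → R at (8,3/2); v=(-2,-1)
8. t=3/2 → B at (5,0); v=(-2,1)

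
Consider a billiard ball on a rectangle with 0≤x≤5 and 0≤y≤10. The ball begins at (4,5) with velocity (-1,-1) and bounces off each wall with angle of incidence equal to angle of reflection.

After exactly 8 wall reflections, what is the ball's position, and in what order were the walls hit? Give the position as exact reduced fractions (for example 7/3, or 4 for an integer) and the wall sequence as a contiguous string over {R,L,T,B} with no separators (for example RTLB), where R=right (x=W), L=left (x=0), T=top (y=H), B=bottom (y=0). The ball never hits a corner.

1. t=4 → L at (0,1); v=(1,-1)
2. t=1 → B at (1,0); v=(1,1)
3. t=4 → R at (5,4); v=(-1,1)
4. t=5 → L at (0,9); v=(1,1)
5. t=1 → T at (1,10); v=(1,-1)
6. t=4 → R at (5,6); v=(-1,-1)
7. t=5 → L at (0,1); v=(1,-1)
8. t=1 → B at (1,0); v=(1,1)

Final position: (1,0)
Wall sequence: LBRLTRLB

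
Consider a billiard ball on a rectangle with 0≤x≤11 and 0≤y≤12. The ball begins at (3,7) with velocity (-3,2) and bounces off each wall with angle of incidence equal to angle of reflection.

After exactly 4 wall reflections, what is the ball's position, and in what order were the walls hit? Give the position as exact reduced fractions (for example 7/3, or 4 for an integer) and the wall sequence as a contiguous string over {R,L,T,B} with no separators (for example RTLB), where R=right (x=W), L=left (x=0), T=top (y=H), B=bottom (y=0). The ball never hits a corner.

Final position: (0,1/3)
Wall sequence: LTRL

1. t=1 → L at (0,9); v=(3,2)
2. t=3/2 → T at (9/2,12); v=(3,-2)
3. t=13/6 → R at (11,23/3); v=(-3,-2)
4. t=11/3 → L at (0,1/3); v=(3,-2)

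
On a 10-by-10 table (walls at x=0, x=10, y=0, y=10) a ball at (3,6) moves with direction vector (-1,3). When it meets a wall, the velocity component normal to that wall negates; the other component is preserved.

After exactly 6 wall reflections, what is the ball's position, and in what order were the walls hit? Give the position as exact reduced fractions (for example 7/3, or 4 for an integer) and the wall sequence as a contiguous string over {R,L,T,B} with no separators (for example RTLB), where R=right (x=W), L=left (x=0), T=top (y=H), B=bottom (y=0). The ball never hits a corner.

Final position: (10,5)
Wall sequence: TLBTBR

1. t=4/3 → T at (5/3,10); v=(-1,-3)
2. t=5/3 → L at (0,5); v=(1,-3)
3. t=5/3 → B at (5/3,0); v=(1,3)
4. t=10/3 → T at (5,10); v=(1,-3)
5. t=10/3 → B at (25/3,0); v=(1,3)
6. t=5/3 → R at (10,5); v=(-1,3)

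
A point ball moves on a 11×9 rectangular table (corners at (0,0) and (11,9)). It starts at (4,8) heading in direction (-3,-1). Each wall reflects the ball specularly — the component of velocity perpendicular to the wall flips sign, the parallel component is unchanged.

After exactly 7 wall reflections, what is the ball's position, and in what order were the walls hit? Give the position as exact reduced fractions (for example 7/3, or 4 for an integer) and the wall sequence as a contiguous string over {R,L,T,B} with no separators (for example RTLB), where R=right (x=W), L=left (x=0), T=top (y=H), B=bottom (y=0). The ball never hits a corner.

Final position: (3,9)
Wall sequence: LRBLRLT

1. t=4/3 → L at (0,20/3); v=(3,-1)
2. t=11/3 → R at (11,3); v=(-3,-1)
3. t=3 → B at (2,0); v=(-3,1)
4. t=2/3 → L at (0,2/3); v=(3,1)
5. t=11/3 → R at (11,13/3); v=(-3,1)
6. t=11/3 → L at (0,8); v=(3,1)
7. t=1 → T at (3,9); v=(3,-1)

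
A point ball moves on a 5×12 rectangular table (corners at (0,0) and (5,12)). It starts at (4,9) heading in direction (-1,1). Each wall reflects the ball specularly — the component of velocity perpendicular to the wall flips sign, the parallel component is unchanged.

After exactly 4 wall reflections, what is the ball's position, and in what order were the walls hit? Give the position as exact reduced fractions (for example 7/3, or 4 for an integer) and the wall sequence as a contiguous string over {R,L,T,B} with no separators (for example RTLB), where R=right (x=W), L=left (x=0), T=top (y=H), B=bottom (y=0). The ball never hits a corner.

Final position: (0,1)
Wall sequence: TLRL

1. t=3 → T at (1,12); v=(-1,-1)
2. t=1 → L at (0,11); v=(1,-1)
3. t=5 → R at (5,6); v=(-1,-1)
4. t=5 → L at (0,1); v=(1,-1)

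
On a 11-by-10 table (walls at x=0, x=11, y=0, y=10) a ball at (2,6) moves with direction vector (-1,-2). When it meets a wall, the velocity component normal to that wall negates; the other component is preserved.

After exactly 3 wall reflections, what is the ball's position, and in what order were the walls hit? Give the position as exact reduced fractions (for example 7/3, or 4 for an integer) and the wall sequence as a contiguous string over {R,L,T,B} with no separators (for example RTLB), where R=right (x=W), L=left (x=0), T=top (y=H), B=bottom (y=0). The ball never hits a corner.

Final position: (6,10)
Wall sequence: LBT

1. t=2 → L at (0,2); v=(1,-2)
2. t=1 → B at (1,0); v=(1,2)
3. t=5 → T at (6,10); v=(1,-2)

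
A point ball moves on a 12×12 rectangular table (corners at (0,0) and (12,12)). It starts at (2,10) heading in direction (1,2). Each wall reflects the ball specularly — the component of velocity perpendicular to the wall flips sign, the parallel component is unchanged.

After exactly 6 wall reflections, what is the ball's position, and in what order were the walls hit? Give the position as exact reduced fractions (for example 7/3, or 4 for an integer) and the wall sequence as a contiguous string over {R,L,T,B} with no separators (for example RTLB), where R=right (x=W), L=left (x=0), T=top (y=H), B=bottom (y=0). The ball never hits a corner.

Final position: (0,6)
Wall sequence: TBRTBL

1. t=1 → T at (3,12); v=(1,-2)
2. t=6 → B at (9,0); v=(1,2)
3. t=3 → R at (12,6); v=(-1,2)
4. t=3 → T at (9,12); v=(-1,-2)
5. t=6 → B at (3,0); v=(-1,2)
6. t=3 → L at (0,6); v=(1,2)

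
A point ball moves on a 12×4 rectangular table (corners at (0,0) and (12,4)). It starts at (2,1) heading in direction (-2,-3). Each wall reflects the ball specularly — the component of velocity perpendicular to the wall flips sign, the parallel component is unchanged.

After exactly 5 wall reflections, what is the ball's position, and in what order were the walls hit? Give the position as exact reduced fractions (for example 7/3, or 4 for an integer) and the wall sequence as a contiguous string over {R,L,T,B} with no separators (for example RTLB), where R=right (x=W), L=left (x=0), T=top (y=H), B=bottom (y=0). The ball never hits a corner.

1. t=1/3 → B at (4/3,0); v=(-2,3)
2. t=2/3 → L at (0,2); v=(2,3)
3. t=2/3 → T at (4/3,4); v=(2,-3)
4. t=4/3 → B at (4,0); v=(2,3)
5. t=4/3 → T at (20/3,4); v=(2,-3)

Final position: (20/3,4)
Wall sequence: BLTBT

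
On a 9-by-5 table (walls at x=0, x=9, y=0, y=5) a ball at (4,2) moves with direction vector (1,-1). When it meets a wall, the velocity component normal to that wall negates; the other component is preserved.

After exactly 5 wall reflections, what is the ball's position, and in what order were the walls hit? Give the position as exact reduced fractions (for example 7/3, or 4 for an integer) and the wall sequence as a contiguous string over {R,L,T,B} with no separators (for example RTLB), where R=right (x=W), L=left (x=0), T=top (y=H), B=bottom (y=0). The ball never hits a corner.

Final position: (0,2)
Wall sequence: BRTBL

1. t=2 → B at (6,0); v=(1,1)
2. t=3 → R at (9,3); v=(-1,1)
3. t=2 → T at (7,5); v=(-1,-1)
4. t=5 → B at (2,0); v=(-1,1)
5. t=2 → L at (0,2); v=(1,1)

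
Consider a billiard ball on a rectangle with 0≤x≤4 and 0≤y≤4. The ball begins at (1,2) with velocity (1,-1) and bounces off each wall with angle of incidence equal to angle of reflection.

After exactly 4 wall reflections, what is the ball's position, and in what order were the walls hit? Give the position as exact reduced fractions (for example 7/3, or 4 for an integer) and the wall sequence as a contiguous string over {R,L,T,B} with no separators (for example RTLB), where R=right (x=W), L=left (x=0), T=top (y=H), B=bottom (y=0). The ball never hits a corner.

1. t=2 → B at (3,0); v=(1,1)
2. t=1 → R at (4,1); v=(-1,1)
3. t=3 → T at (1,4); v=(-1,-1)
4. t=1 → L at (0,3); v=(1,-1)

Final position: (0,3)
Wall sequence: BRTL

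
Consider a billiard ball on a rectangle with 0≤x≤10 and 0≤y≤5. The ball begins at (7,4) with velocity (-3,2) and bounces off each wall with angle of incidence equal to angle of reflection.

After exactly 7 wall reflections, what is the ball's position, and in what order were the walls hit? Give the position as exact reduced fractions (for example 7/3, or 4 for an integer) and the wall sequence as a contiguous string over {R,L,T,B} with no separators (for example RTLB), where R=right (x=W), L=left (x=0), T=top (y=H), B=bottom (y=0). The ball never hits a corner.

Final position: (0,2)
Wall sequence: TLBTRBL

1. t=1/2 → T at (11/2,5); v=(-3,-2)
2. t=11/6 → L at (0,4/3); v=(3,-2)
3. t=2/3 → B at (2,0); v=(3,2)
4. t=5/2 → T at (19/2,5); v=(3,-2)
5. t=1/6 → R at (10,14/3); v=(-3,-2)
6. t=7/3 → B at (3,0); v=(-3,2)
7. t=1 → L at (0,2); v=(3,2)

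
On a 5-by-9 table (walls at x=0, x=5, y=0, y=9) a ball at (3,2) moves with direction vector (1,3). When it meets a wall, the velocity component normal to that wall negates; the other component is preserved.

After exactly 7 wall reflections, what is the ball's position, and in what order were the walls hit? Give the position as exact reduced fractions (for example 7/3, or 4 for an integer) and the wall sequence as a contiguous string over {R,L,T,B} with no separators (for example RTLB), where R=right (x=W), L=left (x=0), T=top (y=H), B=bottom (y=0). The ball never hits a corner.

Final position: (5,2)
Wall sequence: RTBLTBR

1. t=2 → R at (5,8); v=(-1,3)
2. t=1/3 → T at (14/3,9); v=(-1,-3)
3. t=3 → B at (5/3,0); v=(-1,3)
4. t=5/3 → L at (0,5); v=(1,3)
5. t=4/3 → T at (4/3,9); v=(1,-3)
6. t=3 → B at (13/3,0); v=(1,3)
7. t=2/3 → R at (5,2); v=(-1,3)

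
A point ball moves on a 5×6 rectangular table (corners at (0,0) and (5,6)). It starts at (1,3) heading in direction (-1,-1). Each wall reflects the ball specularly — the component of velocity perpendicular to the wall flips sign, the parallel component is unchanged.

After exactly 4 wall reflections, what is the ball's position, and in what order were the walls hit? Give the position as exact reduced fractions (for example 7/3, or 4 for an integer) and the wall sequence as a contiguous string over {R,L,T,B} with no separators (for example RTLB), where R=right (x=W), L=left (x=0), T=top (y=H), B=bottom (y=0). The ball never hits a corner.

Final position: (2,6)
Wall sequence: LBRT

1. t=1 → L at (0,2); v=(1,-1)
2. t=2 → B at (2,0); v=(1,1)
3. t=3 → R at (5,3); v=(-1,1)
4. t=3 → T at (2,6); v=(-1,-1)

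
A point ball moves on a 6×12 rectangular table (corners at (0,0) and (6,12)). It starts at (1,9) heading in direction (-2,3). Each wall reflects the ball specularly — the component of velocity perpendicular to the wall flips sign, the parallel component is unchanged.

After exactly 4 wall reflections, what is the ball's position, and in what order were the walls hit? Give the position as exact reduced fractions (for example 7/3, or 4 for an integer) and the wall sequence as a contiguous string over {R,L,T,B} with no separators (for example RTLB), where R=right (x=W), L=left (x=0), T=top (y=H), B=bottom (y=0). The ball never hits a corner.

1. t=1/2 → L at (0,21/2); v=(2,3)
2. t=1/2 → T at (1,12); v=(2,-3)
3. t=5/2 → R at (6,9/2); v=(-2,-3)
4. t=3/2 → B at (3,0); v=(-2,3)

Final position: (3,0)
Wall sequence: LTRB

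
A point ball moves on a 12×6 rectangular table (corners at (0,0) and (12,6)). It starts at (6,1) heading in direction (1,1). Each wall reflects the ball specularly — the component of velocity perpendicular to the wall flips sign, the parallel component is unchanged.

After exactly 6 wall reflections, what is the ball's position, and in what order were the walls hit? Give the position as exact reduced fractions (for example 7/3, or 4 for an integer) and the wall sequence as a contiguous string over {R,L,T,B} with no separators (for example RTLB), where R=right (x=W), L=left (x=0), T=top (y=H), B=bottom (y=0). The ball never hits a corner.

Final position: (5,0)
Wall sequence: TRBTLB

1. t=5 → T at (11,6); v=(1,-1)
2. t=1 → R at (12,5); v=(-1,-1)
3. t=5 → B at (7,0); v=(-1,1)
4. t=6 → T at (1,6); v=(-1,-1)
5. t=1 → L at (0,5); v=(1,-1)
6. t=5 → B at (5,0); v=(1,1)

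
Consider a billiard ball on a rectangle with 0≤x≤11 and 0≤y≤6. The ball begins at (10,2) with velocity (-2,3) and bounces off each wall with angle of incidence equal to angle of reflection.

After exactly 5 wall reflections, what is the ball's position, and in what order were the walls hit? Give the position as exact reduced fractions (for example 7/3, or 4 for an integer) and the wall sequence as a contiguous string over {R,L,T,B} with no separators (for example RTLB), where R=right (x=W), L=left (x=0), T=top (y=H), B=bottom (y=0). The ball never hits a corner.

1. t=4/3 → T at (22/3,6); v=(-2,-3)
2. t=2 → B at (10/3,0); v=(-2,3)
3. t=5/3 → L at (0,5); v=(2,3)
4. t=1/3 → T at (2/3,6); v=(2,-3)
5. t=2 → B at (14/3,0); v=(2,3)

Final position: (14/3,0)
Wall sequence: TBLTB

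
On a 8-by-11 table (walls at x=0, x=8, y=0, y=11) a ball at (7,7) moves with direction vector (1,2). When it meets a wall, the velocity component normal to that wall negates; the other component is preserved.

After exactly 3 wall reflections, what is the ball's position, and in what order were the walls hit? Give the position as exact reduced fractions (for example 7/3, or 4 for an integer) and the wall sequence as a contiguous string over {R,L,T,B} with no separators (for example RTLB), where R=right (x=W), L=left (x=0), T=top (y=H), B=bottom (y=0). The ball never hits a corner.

1. t=1 → R at (8,9); v=(-1,2)
2. t=1 → T at (7,11); v=(-1,-2)
3. t=11/2 → B at (3/2,0); v=(-1,2)

Final position: (3/2,0)
Wall sequence: RTB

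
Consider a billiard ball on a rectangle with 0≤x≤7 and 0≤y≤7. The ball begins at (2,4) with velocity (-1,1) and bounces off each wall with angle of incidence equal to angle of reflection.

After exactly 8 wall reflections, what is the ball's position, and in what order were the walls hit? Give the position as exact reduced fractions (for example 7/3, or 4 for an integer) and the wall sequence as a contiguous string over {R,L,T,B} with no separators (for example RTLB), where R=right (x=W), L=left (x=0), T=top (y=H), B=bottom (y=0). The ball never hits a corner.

Final position: (6,0)
Wall sequence: LTRBLTRB

1. t=2 → L at (0,6); v=(1,1)
2. t=1 → T at (1,7); v=(1,-1)
3. t=6 → R at (7,1); v=(-1,-1)
4. t=1 → B at (6,0); v=(-1,1)
5. t=6 → L at (0,6); v=(1,1)
6. t=1 → T at (1,7); v=(1,-1)
7. t=6 → R at (7,1); v=(-1,-1)
8. t=1 → B at (6,0); v=(-1,1)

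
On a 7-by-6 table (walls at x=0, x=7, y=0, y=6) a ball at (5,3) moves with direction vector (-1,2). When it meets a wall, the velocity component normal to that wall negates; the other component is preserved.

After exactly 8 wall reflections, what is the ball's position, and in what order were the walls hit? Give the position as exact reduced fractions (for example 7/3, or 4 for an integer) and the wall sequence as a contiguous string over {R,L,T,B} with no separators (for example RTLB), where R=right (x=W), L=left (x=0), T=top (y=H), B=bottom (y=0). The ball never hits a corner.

1. t=3/2 → T at (7/2,6); v=(-1,-2)
2. t=3 → B at (1/2,0); v=(-1,2)
3. t=1/2 → L at (0,1); v=(1,2)
4. t=5/2 → T at (5/2,6); v=(1,-2)
5. t=3 → B at (11/2,0); v=(1,2)
6. t=3/2 → R at (7,3); v=(-1,2)
7. t=3/2 → T at (11/2,6); v=(-1,-2)
8. t=3 → B at (5/2,0); v=(-1,2)

Final position: (5/2,0)
Wall sequence: TBLTBRTB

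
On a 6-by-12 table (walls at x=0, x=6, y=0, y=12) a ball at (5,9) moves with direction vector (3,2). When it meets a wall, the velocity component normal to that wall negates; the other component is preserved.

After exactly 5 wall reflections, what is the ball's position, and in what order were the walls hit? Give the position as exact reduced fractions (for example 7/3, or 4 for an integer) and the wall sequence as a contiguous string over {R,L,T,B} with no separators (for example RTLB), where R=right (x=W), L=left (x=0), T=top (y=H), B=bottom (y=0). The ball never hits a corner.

Final position: (0,7/3)
Wall sequence: RTLRL

1. t=1/3 → R at (6,29/3); v=(-3,2)
2. t=7/6 → T at (5/2,12); v=(-3,-2)
3. t=5/6 → L at (0,31/3); v=(3,-2)
4. t=2 → R at (6,19/3); v=(-3,-2)
5. t=2 → L at (0,7/3); v=(3,-2)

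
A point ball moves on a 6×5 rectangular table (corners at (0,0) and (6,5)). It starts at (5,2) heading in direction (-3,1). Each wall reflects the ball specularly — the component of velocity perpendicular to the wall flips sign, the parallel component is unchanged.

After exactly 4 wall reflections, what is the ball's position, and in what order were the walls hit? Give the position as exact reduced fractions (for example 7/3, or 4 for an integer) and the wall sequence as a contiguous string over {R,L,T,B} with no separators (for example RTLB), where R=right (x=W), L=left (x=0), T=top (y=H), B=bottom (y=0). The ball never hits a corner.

1. t=5/3 → L at (0,11/3); v=(3,1)
2. t=4/3 → T at (4,5); v=(3,-1)
3. t=2/3 → R at (6,13/3); v=(-3,-1)
4. t=2 → L at (0,7/3); v=(3,-1)

Final position: (0,7/3)
Wall sequence: LTRL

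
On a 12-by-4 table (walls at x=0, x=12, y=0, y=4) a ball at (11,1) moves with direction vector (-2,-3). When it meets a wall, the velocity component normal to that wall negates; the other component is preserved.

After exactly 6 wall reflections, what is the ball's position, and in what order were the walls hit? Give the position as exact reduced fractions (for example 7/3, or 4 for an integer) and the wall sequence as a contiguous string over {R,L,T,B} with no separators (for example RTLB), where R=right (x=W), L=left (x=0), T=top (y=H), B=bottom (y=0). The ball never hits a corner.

Final position: (1/3,0)
Wall sequence: BTBTLB

1. t=1/3 → B at (31/3,0); v=(-2,3)
2. t=4/3 → T at (23/3,4); v=(-2,-3)
3. t=4/3 → B at (5,0); v=(-2,3)
4. t=4/3 → T at (7/3,4); v=(-2,-3)
5. t=7/6 → L at (0,1/2); v=(2,-3)
6. t=1/6 → B at (1/3,0); v=(2,3)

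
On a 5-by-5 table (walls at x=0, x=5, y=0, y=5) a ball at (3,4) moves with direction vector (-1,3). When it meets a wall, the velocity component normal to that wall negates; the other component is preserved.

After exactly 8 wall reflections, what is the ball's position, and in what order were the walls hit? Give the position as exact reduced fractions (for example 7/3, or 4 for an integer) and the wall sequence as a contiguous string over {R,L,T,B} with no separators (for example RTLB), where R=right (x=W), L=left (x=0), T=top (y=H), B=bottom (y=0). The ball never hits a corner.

1. t=1/3 → T at (8/3,5); v=(-1,-3)
2. t=5/3 → B at (1,0); v=(-1,3)
3. t=1 → L at (0,3); v=(1,3)
4. t=2/3 → T at (2/3,5); v=(1,-3)
5. t=5/3 → B at (7/3,0); v=(1,3)
6. t=5/3 → T at (4,5); v=(1,-3)
7. t=1 → R at (5,2); v=(-1,-3)
8. t=2/3 → B at (13/3,0); v=(-1,3)

Final position: (13/3,0)
Wall sequence: TBLTBTRB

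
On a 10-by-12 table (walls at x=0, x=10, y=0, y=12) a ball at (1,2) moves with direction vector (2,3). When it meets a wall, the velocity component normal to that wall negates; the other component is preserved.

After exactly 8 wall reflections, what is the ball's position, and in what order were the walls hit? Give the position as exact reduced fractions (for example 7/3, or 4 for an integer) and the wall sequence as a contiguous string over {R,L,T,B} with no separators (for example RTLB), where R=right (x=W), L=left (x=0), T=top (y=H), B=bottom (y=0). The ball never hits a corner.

Final position: (1/3,12)
Wall sequence: TRBLTRBT

1. t=10/3 → T at (23/3,12); v=(2,-3)
2. t=7/6 → R at (10,17/2); v=(-2,-3)
3. t=17/6 → B at (13/3,0); v=(-2,3)
4. t=13/6 → L at (0,13/2); v=(2,3)
5. t=11/6 → T at (11/3,12); v=(2,-3)
6. t=19/6 → R at (10,5/2); v=(-2,-3)
7. t=5/6 → B at (25/3,0); v=(-2,3)
8. t=4 → T at (1/3,12); v=(-2,-3)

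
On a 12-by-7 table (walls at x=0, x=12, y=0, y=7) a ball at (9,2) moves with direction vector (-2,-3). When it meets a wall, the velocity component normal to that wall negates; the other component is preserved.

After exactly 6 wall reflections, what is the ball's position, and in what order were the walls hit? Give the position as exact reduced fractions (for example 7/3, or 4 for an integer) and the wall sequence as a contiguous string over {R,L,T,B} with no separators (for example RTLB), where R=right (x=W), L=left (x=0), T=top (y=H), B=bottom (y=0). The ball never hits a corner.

Final position: (11,0)
Wall sequence: BTLBTB

1. t=2/3 → B at (23/3,0); v=(-2,3)
2. t=7/3 → T at (3,7); v=(-2,-3)
3. t=3/2 → L at (0,5/2); v=(2,-3)
4. t=5/6 → B at (5/3,0); v=(2,3)
5. t=7/3 → T at (19/3,7); v=(2,-3)
6. t=7/3 → B at (11,0); v=(2,3)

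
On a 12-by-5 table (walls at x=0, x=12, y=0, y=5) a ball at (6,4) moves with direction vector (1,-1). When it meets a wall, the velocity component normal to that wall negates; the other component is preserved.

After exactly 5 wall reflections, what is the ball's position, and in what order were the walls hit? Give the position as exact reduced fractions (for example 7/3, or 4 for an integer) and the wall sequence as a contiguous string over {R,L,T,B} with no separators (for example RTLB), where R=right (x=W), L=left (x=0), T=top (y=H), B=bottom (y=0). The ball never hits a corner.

1. t=4 → B at (10,0); v=(1,1)
2. t=2 → R at (12,2); v=(-1,1)
3. t=3 → T at (9,5); v=(-1,-1)
4. t=5 → B at (4,0); v=(-1,1)
5. t=4 → L at (0,4); v=(1,1)

Final position: (0,4)
Wall sequence: BRTBL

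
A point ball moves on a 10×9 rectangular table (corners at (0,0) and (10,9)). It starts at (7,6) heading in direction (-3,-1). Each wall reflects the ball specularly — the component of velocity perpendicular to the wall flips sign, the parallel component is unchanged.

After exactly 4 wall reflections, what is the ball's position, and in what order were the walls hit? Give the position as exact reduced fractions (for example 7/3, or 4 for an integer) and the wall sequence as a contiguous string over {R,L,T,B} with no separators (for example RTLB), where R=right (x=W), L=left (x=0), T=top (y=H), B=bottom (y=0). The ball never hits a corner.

1. t=7/3 → L at (0,11/3); v=(3,-1)
2. t=10/3 → R at (10,1/3); v=(-3,-1)
3. t=1/3 → B at (9,0); v=(-3,1)
4. t=3 → L at (0,3); v=(3,1)

Final position: (0,3)
Wall sequence: LRBL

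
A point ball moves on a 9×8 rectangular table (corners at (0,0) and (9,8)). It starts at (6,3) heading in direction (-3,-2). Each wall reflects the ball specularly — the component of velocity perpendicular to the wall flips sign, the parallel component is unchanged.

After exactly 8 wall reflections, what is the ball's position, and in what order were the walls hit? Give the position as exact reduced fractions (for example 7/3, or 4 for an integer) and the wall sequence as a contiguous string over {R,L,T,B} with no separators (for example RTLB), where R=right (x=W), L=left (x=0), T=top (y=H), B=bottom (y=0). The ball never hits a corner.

Final position: (3/2,8)
Wall sequence: BLRTLBRT

1. t=3/2 → B at (3/2,0); v=(-3,2)
2. t=1/2 → L at (0,1); v=(3,2)
3. t=3 → R at (9,7); v=(-3,2)
4. t=1/2 → T at (15/2,8); v=(-3,-2)
5. t=5/2 → L at (0,3); v=(3,-2)
6. t=3/2 → B at (9/2,0); v=(3,2)
7. t=3/2 → R at (9,3); v=(-3,2)
8. t=5/2 → T at (3/2,8); v=(-3,-2)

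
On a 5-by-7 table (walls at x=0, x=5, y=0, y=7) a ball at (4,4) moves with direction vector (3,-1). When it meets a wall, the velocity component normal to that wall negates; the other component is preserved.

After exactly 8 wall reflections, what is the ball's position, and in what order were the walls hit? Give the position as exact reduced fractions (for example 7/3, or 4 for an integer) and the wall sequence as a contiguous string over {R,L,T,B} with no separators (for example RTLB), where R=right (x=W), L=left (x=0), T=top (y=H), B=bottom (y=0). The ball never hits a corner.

1. t=1/3 → R at (5,11/3); v=(-3,-1)
2. t=5/3 → L at (0,2); v=(3,-1)
3. t=5/3 → R at (5,1/3); v=(-3,-1)
4. t=1/3 → B at (4,0); v=(-3,1)
5. t=4/3 → L at (0,4/3); v=(3,1)
6. t=5/3 → R at (5,3); v=(-3,1)
7. t=5/3 → L at (0,14/3); v=(3,1)
8. t=5/3 → R at (5,19/3); v=(-3,1)

Final position: (5,19/3)
Wall sequence: RLRBLRLR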